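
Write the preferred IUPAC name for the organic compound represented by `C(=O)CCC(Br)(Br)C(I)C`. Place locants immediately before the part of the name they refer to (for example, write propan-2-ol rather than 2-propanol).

The longest carbon chain that includes the –CHO group has 6 carbons, so the parent hydride is hexane.
The highest-priority functional group is an aldehyde (terminal –CHO), so the name ends in -al.
The numbering direction is chosen so that the aldehyde carbon is C-1 by definition.
This places two bromo groups at C-4; an iodo group at C-5.
Substituent prefixes are cited in alphabetical order (multiplying prefixes like di-/tri- are ignored for ordering).
The name is 4,4-dibromo-5-iodohexanal.

4,4-dibromo-5-iodohexanal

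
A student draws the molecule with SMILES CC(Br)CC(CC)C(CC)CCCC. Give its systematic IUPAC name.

2-bromo-4,5-diethylnonane

The parent chain contains 9 carbons (nonane).
Choose the numbering such that the substituent locant set {2,4,5} is lower than {5,6,8} at the first point of difference.
With this numbering: a bromo group at C-2; ethyl groups at C-4 and C-5.
Substituent prefixes are cited in alphabetical order (multiplying prefixes like di-/tri- are ignored for ordering).
Assembling the pieces gives 2-bromo-4,5-diethylnonane.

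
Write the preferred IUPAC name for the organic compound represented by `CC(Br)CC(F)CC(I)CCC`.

2-bromo-4-fluoro-6-iodononane

The longest continuous carbon chain has 9 atoms, so the parent hydride is nonane.
The numbering direction is chosen so that the substituent locant set {2,4,6} is lower than {4,6,8} at the first point of difference.
That gives a bromo group at C-2; a fluoro group at C-4; an iodo group at C-6.
The substituents are ordered alphabetically, ignoring any di-/tri- multipliers.
Putting it together: 2-bromo-4-fluoro-6-iodononane.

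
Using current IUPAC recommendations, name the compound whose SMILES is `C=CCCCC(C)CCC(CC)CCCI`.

The longest chain bearing the multiple bond is 12 carbons long (dodecane).
A C=C double bond in the chain gives the infix -ene-.
Choose the numbering such that numbering from this end puts the double bond at C-1 rather than C-11.
This places the double bond between C-1 and C-2; an ethyl group at C-9; an iodo group at C-12; a methyl group at C-6.
Substituent prefixes are cited in alphabetical order (multiplying prefixes like di-/tri- are ignored for ordering).
The name is 9-ethyl-12-iodo-6-methyldodec-1-ene.

9-ethyl-12-iodo-6-methyldodec-1-ene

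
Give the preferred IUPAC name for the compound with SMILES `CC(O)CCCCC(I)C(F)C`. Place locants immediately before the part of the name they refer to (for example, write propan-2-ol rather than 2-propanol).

8-fluoro-7-iodononan-2-ol

The longest carbon chain that includes the –OH group has 9 carbons, so the parent hydride is nonane.
An alcohol (–OH) is the principal characteristic group, giving the suffix -ol.
The numbering direction is chosen so that numbering from this end puts the hydroxyl group at C-2 rather than C-8.
This places the hydroxyl at C-2; a fluoro group at C-8; an iodo group at C-7.
Prefixes are listed alphabetically: fluoro, iodo.
The name is 8-fluoro-7-iodononan-2-ol.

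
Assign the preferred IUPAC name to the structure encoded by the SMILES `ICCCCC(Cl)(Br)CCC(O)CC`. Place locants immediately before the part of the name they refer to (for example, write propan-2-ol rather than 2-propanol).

The longest carbon chain that includes the –OH group has 10 carbons, so the parent hydride is decane.
An alcohol (–OH) is the principal characteristic group, giving the suffix -ol.
Number the chain so that numbering from this end puts the hydroxyl group at C-3 rather than C-8.
With this numbering: the hydroxyl at C-3; a bromo group at C-6; a chloro group at C-6; an iodo group at C-10.
Prefixes are listed alphabetically: bromo, chloro, iodo.
The name is 6-bromo-6-chloro-10-iododecan-3-ol.

6-bromo-6-chloro-10-iododecan-3-ol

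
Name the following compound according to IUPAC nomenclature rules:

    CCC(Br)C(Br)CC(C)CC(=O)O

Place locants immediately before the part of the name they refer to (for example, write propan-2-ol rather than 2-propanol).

Counting along the main chain through the –COOH group gives 8 carbons: the parent is octane.
The principal characteristic group is a carboxylic acid (terminal –COOH), named with the suffix -oic acid.
The numbering direction is chosen so that the carboxylic acid carbon is C-1 by definition.
With this numbering: bromo groups at C-5 and C-6; a methyl group at C-3.
The substituents are ordered alphabetically, ignoring any di-/tri- multipliers.
Assembling the pieces gives 5,6-dibromo-3-methyloctanoic acid.

5,6-dibromo-3-methyloctanoic acid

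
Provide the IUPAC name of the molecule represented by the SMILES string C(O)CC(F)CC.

The longest chain bearing the –OH group is 5 carbons long (pentane).
The principal characteristic group is an alcohol (–OH), named with the suffix -ol.
Number the chain so that numbering from this end puts the hydroxyl group at C-1 rather than C-5.
This places the hydroxyl at C-1; a fluoro group at C-3.
Assembling the pieces gives 3-fluoropentan-1-ol.

3-fluoropentan-1-ol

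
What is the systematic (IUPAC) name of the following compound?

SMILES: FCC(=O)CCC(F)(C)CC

The longest carbon chain that includes the carbonyl has 7 carbons, so the parent hydride is heptane.
A ketone (C=O on an internal carbon) is the principal characteristic group, giving the suffix -one.
Choose the numbering such that numbering from this end puts the carbonyl group at C-2 rather than C-6.
With this numbering: the carbonyl at C-2; fluoro groups at C-1 and C-5; a methyl group at C-5.
Prefixes are listed alphabetically: fluoro, methyl.
Assembling the pieces gives 1,5-difluoro-5-methylheptan-2-one.

1,5-difluoro-5-methylheptan-2-one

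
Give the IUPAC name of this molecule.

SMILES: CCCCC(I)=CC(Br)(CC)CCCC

The longest carbon chain that includes the multiple bond has 11 carbons, so the parent hydride is undecane.
The chain contains a C=C double bond, so the unsaturation ending is -ene.
The numbering direction is chosen so that numbering from this end puts the double bond at C-5 rather than C-6.
With this numbering: the double bond between C-5 and C-6; a bromo group at C-7; an ethyl group at C-7; an iodo group at C-5.
Prefixes are listed alphabetically: bromo, ethyl, iodo.
Putting it together: 7-bromo-7-ethyl-5-iodoundec-5-ene.

7-bromo-7-ethyl-5-iodoundec-5-ene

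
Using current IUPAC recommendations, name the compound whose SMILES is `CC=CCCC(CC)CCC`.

The longest chain bearing the multiple bond is 9 carbons long (nonane).
A C=C double bond in the chain gives the infix -ene-.
The numbering direction is chosen so that numbering from this end puts the double bond at C-2 rather than C-7.
With this numbering: the double bond between C-2 and C-3; an ethyl group at C-6.
Putting it together: 6-ethylnon-2-ene.

6-ethylnon-2-ene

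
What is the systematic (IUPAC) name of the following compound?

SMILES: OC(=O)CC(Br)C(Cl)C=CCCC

The longest chain bearing the –COOH group and the multiple bond is 9 carbons long (nonane).
A carboxylic acid (terminal –COOH) is the principal characteristic group, giving the suffix -oic acid.
There is one C=C double bond, indicated by the ending -ene.
Choose the numbering such that the carboxylic acid carbon is C-1 by definition.
That gives the double bond between C-5 and C-6; a bromo group at C-3; a chloro group at C-4.
Prefixes are listed alphabetically: bromo, chloro.
The name is 3-bromo-4-chloronon-5-enoic acid.

3-bromo-4-chloronon-5-enoic acid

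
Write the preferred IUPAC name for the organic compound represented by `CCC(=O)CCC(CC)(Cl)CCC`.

Counting along the main chain through the carbonyl gives 9 carbons: the parent is nonane.
A ketone (C=O on an internal carbon) is the principal characteristic group, giving the suffix -one.
Choose the numbering such that numbering from this end puts the carbonyl group at C-3 rather than C-7.
That gives the carbonyl at C-3; a chloro group at C-6; an ethyl group at C-6.
Substituent prefixes are cited in alphabetical order (multiplying prefixes like di-/tri- are ignored for ordering).
Putting it together: 6-chloro-6-ethylnonan-3-one.

6-chloro-6-ethylnonan-3-one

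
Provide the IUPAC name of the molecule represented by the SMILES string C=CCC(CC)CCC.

Counting along the main chain through the multiple bond gives 7 carbons: the parent is heptane.
There is one C=C double bond, indicated by the ending -ene.
Choose the numbering such that numbering from this end puts the double bond at C-1 rather than C-6.
This places the double bond between C-1 and C-2; an ethyl group at C-4.
Assembling the pieces gives 4-ethylhept-1-ene.

4-ethylhept-1-ene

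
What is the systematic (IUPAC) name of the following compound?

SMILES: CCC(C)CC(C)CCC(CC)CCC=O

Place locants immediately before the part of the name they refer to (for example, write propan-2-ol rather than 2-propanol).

4-ethyl-7,9-dimethylundecanal

The longest carbon chain that includes the –CHO group has 11 carbons, so the parent hydride is undecane.
An aldehyde (terminal –CHO) is the principal characteristic group, giving the suffix -al.
Choose the numbering such that the aldehyde carbon is C-1 by definition.
That gives an ethyl group at C-4; methyl groups at C-7 and C-9.
Substituent prefixes are cited in alphabetical order (multiplying prefixes like di-/tri- are ignored for ordering).
Putting it together: 4-ethyl-7,9-dimethylundecanal.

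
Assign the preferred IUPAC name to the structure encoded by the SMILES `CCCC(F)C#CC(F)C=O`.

2,5-difluorooct-3-ynal

The longest carbon chain that includes the –CHO group and the multiple bond has 8 carbons, so the parent hydride is octane.
The principal characteristic group is an aldehyde (terminal –CHO), named with the suffix -al.
A C≡C triple bond in the chain gives the infix -yne-.
Choose the numbering such that the aldehyde carbon is C-1 by definition.
That gives the triple bond between C-3 and C-4; fluoro groups at C-2 and C-5.
The name is 2,5-difluorooct-3-ynal.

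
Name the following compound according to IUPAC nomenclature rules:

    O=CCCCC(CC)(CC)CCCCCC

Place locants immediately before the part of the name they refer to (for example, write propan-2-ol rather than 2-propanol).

Counting along the main chain through the –CHO group gives 11 carbons: the parent is undecane.
An aldehyde (terminal –CHO) is the principal characteristic group, giving the suffix -al.
Number the chain so that the aldehyde carbon is C-1 by definition.
With this numbering: two ethyl groups at C-5.
Assembling the pieces gives 5,5-diethylundecanal.

5,5-diethylundecanal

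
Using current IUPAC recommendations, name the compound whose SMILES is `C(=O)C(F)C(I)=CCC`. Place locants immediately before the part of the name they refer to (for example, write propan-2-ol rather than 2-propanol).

The longest carbon chain that includes the –CHO group and the multiple bond has 6 carbons, so the parent hydride is hexane.
The highest-priority functional group is an aldehyde (terminal –CHO), so the name ends in -al.
A C=C double bond in the chain gives the infix -ene-.
The numbering direction is chosen so that the aldehyde carbon is C-1 by definition.
This places the double bond between C-3 and C-4; a fluoro group at C-2; an iodo group at C-3.
Prefixes are listed alphabetically: fluoro, iodo.
Putting it together: 2-fluoro-3-iodohex-3-enal.

2-fluoro-3-iodohex-3-enal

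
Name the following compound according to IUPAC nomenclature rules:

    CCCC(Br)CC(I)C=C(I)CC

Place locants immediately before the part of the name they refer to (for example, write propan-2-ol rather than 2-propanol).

The longest chain bearing the multiple bond is 10 carbons long (decane).
The chain contains a C=C double bond, so the unsaturation ending is -ene.
Choose the numbering such that numbering from this end puts the double bond at C-3 rather than C-7.
This places the double bond between C-3 and C-4; a bromo group at C-7; iodo groups at C-3 and C-5.
Substituent prefixes are cited in alphabetical order (multiplying prefixes like di-/tri- are ignored for ordering).
Putting it together: 7-bromo-3,5-diiododec-3-ene.

7-bromo-3,5-diiododec-3-ene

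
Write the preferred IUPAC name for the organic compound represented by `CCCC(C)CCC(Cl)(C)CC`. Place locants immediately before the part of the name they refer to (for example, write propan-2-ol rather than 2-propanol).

3-chloro-3,6-dimethylnonane

The parent chain contains 9 carbons (nonane).
The numbering direction is chosen so that the substituent locant set {3,3,6} is lower than {4,7,7} at the first point of difference.
That gives a chloro group at C-3; methyl groups at C-3 and C-6.
Substituent prefixes are cited in alphabetical order (multiplying prefixes like di-/tri- are ignored for ordering).
Assembling the pieces gives 3-chloro-3,6-dimethylnonane.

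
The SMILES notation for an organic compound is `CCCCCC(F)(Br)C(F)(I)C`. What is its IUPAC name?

3-bromo-2,3-difluoro-2-iodooctane

The longest continuous carbon chain has 8 atoms, so the parent hydride is octane.
The numbering direction is chosen so that the substituent locant set {2,2,3,3} is lower than {6,6,7,7} at the first point of difference.
With this numbering: a bromo group at C-3; fluoro groups at C-2 and C-3; an iodo group at C-2.
Substituent prefixes are cited in alphabetical order (multiplying prefixes like di-/tri- are ignored for ordering).
The name is 3-bromo-2,3-difluoro-2-iodooctane.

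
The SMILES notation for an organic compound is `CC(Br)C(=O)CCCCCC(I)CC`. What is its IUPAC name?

2-bromo-9-iodoundecan-3-one

Counting along the main chain through the carbonyl gives 11 carbons: the parent is undecane.
The highest-priority functional group is a ketone (C=O on an internal carbon), so the name ends in -one.
Choose the numbering such that numbering from this end puts the carbonyl group at C-3 rather than C-9.
This places the carbonyl at C-3; a bromo group at C-2; an iodo group at C-9.
Prefixes are listed alphabetically: bromo, iodo.
Putting it together: 2-bromo-9-iodoundecan-3-one.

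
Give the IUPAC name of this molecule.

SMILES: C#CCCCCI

6-iodohex-1-yne

The longest chain bearing the multiple bond is 6 carbons long (hexane).
The chain contains a C≡C triple bond, so the unsaturation ending is -yne.
Number the chain so that numbering from this end puts the triple bond at C-1 rather than C-5.
This places the triple bond between C-1 and C-2; an iodo group at C-6.
Putting it together: 6-iodohex-1-yne.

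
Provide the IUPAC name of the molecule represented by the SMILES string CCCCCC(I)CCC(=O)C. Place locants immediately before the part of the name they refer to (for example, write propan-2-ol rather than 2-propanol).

The longest carbon chain that includes the carbonyl has 10 carbons, so the parent hydride is decane.
The highest-priority functional group is a ketone (C=O on an internal carbon), so the name ends in -one.
The numbering direction is chosen so that numbering from this end puts the carbonyl group at C-2 rather than C-9.
With this numbering: the carbonyl at C-2; an iodo group at C-5.
Assembling the pieces gives 5-iododecan-2-one.

5-iododecan-2-one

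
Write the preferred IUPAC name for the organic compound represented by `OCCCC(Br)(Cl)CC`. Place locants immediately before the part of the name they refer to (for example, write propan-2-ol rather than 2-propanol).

4-bromo-4-chlorohexan-1-ol

The longest chain bearing the –OH group is 6 carbons long (hexane).
The highest-priority functional group is an alcohol (–OH), so the name ends in -ol.
The numbering direction is chosen so that numbering from this end puts the hydroxyl group at C-1 rather than C-6.
That gives the hydroxyl at C-1; a bromo group at C-4; a chloro group at C-4.
Substituent prefixes are cited in alphabetical order (multiplying prefixes like di-/tri- are ignored for ordering).
The name is 4-bromo-4-chlorohexan-1-ol.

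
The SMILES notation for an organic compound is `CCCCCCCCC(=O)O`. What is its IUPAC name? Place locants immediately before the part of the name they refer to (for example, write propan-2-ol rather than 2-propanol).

Counting along the main chain through the –COOH group gives 9 carbons: the parent is nonane.
The principal characteristic group is a carboxylic acid (terminal –COOH), named with the suffix -oic acid.
Number the chain so that the carboxylic acid carbon is C-1 by definition.
Putting it together: nonanoic acid.

nonanoic acid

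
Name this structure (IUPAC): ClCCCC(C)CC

1-chloro-4-methylhexane

The longest carbon chain is 6 atoms: the parent is hexane.
The numbering direction is chosen so that the substituent locant set {1,4} is lower than {3,6} at the first point of difference.
That gives a chloro group at C-1; a methyl group at C-4.
Substituent prefixes are cited in alphabetical order (multiplying prefixes like di-/tri- are ignored for ordering).
The name is 1-chloro-4-methylhexane.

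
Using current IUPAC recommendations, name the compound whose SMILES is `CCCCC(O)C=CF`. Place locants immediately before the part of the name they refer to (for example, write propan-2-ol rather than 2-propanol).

1-fluorohept-1-en-3-ol

Counting along the main chain through the –OH group and the multiple bond gives 7 carbons: the parent is heptane.
An alcohol (–OH) is the principal characteristic group, giving the suffix -ol.
There is one C=C double bond, indicated by the ending -ene.
The numbering direction is chosen so that numbering from this end puts the hydroxyl group at C-3 rather than C-5.
With this numbering: the hydroxyl at C-3; the double bond between C-1 and C-2; a fluoro group at C-1.
The name is 1-fluorohept-1-en-3-ol.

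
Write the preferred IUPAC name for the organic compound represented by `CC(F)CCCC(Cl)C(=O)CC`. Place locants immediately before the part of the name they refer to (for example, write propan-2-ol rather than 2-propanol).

The longest carbon chain that includes the carbonyl has 9 carbons, so the parent hydride is nonane.
A ketone (C=O on an internal carbon) is the principal characteristic group, giving the suffix -one.
Choose the numbering such that numbering from this end puts the carbonyl group at C-3 rather than C-7.
That gives the carbonyl at C-3; a chloro group at C-4; a fluoro group at C-8.
The substituents are ordered alphabetically, ignoring any di-/tri- multipliers.
Assembling the pieces gives 4-chloro-8-fluorononan-3-one.

4-chloro-8-fluorononan-3-one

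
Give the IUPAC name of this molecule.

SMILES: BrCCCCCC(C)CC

1-bromo-6-methyloctane

The longest carbon chain is 8 atoms: the parent is octane.
The numbering direction is chosen so that the substituent locant set {1,6} is lower than {3,8} at the first point of difference.
This places a bromo group at C-1; a methyl group at C-6.
The substituents are ordered alphabetically, ignoring any di-/tri- multipliers.
Putting it together: 1-bromo-6-methyloctane.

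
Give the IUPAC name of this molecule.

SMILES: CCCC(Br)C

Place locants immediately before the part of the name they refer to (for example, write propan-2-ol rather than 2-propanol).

2-bromopentane

The longest carbon chain is 5 atoms: the parent is pentane.
Choose the numbering such that the substituent locant set {2} is lower than {4} at the first point of difference.
With this numbering: a bromo group at C-2.
Assembling the pieces gives 2-bromopentane.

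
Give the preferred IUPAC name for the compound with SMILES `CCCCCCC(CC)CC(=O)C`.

4-ethyldecan-2-one

The longest carbon chain that includes the carbonyl has 10 carbons, so the parent hydride is decane.
A ketone (C=O on an internal carbon) is the principal characteristic group, giving the suffix -one.
Number the chain so that numbering from this end puts the carbonyl group at C-2 rather than C-9.
This places the carbonyl at C-2; an ethyl group at C-4.
Assembling the pieces gives 4-ethyldecan-2-one.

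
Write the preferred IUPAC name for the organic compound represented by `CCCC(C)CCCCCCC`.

4-methylundecane

The parent chain contains 11 carbons (undecane).
Choose the numbering such that the substituent locant set {4} is lower than {8} at the first point of difference.
This places a methyl group at C-4.
Putting it together: 4-methylundecane.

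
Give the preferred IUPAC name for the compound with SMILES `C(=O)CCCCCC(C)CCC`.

The longest carbon chain that includes the –CHO group has 10 carbons, so the parent hydride is decane.
An aldehyde (terminal –CHO) is the principal characteristic group, giving the suffix -al.
Choose the numbering such that the aldehyde carbon is C-1 by definition.
That gives a methyl group at C-7.
Assembling the pieces gives 7-methyldecanal.

7-methyldecanal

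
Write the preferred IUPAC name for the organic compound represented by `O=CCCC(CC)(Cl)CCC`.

4-chloro-4-ethylheptanal

Counting along the main chain through the –CHO group gives 7 carbons: the parent is heptane.
An aldehyde (terminal –CHO) is the principal characteristic group, giving the suffix -al.
The numbering direction is chosen so that the aldehyde carbon is C-1 by definition.
This places a chloro group at C-4; an ethyl group at C-4.
The substituents are ordered alphabetically, ignoring any di-/tri- multipliers.
Putting it together: 4-chloro-4-ethylheptanal.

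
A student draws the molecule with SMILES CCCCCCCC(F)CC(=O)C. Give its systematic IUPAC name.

The longest carbon chain that includes the carbonyl has 11 carbons, so the parent hydride is undecane.
The highest-priority functional group is a ketone (C=O on an internal carbon), so the name ends in -one.
The numbering direction is chosen so that numbering from this end puts the carbonyl group at C-2 rather than C-10.
That gives the carbonyl at C-2; a fluoro group at C-4.
Assembling the pieces gives 4-fluoroundecan-2-one.

4-fluoroundecan-2-one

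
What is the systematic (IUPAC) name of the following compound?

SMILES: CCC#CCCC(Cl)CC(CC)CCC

7-chloro-9-ethyldodec-3-yne

The longest carbon chain that includes the multiple bond has 12 carbons, so the parent hydride is dodecane.
A C≡C triple bond in the chain gives the infix -yne-.
Number the chain so that numbering from this end puts the triple bond at C-3 rather than C-9.
With this numbering: the triple bond between C-3 and C-4; a chloro group at C-7; an ethyl group at C-9.
Substituent prefixes are cited in alphabetical order (multiplying prefixes like di-/tri- are ignored for ordering).
Putting it together: 7-chloro-9-ethyldodec-3-yne.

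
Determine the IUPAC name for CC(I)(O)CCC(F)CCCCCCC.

The longest chain bearing the –OH group is 12 carbons long (dodecane).
The principal characteristic group is an alcohol (–OH), named with the suffix -ol.
Choose the numbering such that numbering from this end puts the hydroxyl group at C-2 rather than C-11.
This places the hydroxyl at C-2; a fluoro group at C-5; an iodo group at C-2.
Prefixes are listed alphabetically: fluoro, iodo.
Assembling the pieces gives 5-fluoro-2-iodododecan-2-ol.

5-fluoro-2-iodododecan-2-ol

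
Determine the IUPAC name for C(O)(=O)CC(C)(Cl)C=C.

3-chloro-3-methylpent-4-enoic acid

The longest chain bearing the –COOH group and the multiple bond is 5 carbons long (pentane).
The highest-priority functional group is a carboxylic acid (terminal –COOH), so the name ends in -oic acid.
There is one C=C double bond, indicated by the ending -ene.
Choose the numbering such that the carboxylic acid carbon is C-1 by definition.
This places the double bond between C-4 and C-5; a chloro group at C-3; a methyl group at C-3.
Prefixes are listed alphabetically: chloro, methyl.
Assembling the pieces gives 3-chloro-3-methylpent-4-enoic acid.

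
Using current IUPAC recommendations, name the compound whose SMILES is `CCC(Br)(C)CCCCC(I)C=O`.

7-bromo-2-iodo-7-methylnonanal

Counting along the main chain through the –CHO group gives 9 carbons: the parent is nonane.
An aldehyde (terminal –CHO) is the principal characteristic group, giving the suffix -al.
Choose the numbering such that the aldehyde carbon is C-1 by definition.
That gives a bromo group at C-7; an iodo group at C-2; a methyl group at C-7.
The substituents are ordered alphabetically, ignoring any di-/tri- multipliers.
The name is 7-bromo-2-iodo-7-methylnonanal.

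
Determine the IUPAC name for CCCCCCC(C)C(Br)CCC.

4-bromo-5-methylundecane

The longest continuous carbon chain has 11 atoms, so the parent hydride is undecane.
The numbering direction is chosen so that the substituent locant set {4,5} is lower than {7,8} at the first point of difference.
With this numbering: a bromo group at C-4; a methyl group at C-5.
Prefixes are listed alphabetically: bromo, methyl.
The name is 4-bromo-5-methylundecane.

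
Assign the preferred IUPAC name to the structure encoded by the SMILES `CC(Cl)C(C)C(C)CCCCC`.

The longest carbon chain is 9 atoms: the parent is nonane.
Choose the numbering such that the substituent locant set {2,3,4} is lower than {6,7,8} at the first point of difference.
This places a chloro group at C-2; methyl groups at C-3 and C-4.
Prefixes are listed alphabetically: chloro, methyl.
Putting it together: 2-chloro-3,4-dimethylnonane.

2-chloro-3,4-dimethylnonane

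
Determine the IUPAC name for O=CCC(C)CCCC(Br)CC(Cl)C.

The longest chain bearing the –CHO group is 10 carbons long (decane).
The highest-priority functional group is an aldehyde (terminal –CHO), so the name ends in -al.
Number the chain so that the aldehyde carbon is C-1 by definition.
That gives a bromo group at C-7; a chloro group at C-9; a methyl group at C-3.
Prefixes are listed alphabetically: bromo, chloro, methyl.
Assembling the pieces gives 7-bromo-9-chloro-3-methyldecanal.

7-bromo-9-chloro-3-methyldecanal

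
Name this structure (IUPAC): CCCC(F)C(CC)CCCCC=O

6-ethyl-7-fluorodecanal

Counting along the main chain through the –CHO group gives 10 carbons: the parent is decane.
An aldehyde (terminal –CHO) is the principal characteristic group, giving the suffix -al.
Number the chain so that the aldehyde carbon is C-1 by definition.
That gives an ethyl group at C-6; a fluoro group at C-7.
Substituent prefixes are cited in alphabetical order (multiplying prefixes like di-/tri- are ignored for ordering).
The name is 6-ethyl-7-fluorodecanal.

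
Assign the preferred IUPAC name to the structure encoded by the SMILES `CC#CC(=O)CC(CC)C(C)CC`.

The longest chain bearing the carbonyl and the multiple bond is 9 carbons long (nonane).
A ketone (C=O on an internal carbon) is the principal characteristic group, giving the suffix -one.
A C≡C triple bond in the chain gives the infix -yne-.
Choose the numbering such that numbering from this end puts the carbonyl group at C-4 rather than C-6.
That gives the carbonyl at C-4; the triple bond between C-2 and C-3; an ethyl group at C-6; a methyl group at C-7.
Prefixes are listed alphabetically: ethyl, methyl.
Assembling the pieces gives 6-ethyl-7-methylnon-2-yn-4-one.

6-ethyl-7-methylnon-2-yn-4-one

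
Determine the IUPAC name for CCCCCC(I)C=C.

The longest carbon chain that includes the multiple bond has 8 carbons, so the parent hydride is octane.
A C=C double bond in the chain gives the infix -ene-.
Number the chain so that numbering from this end puts the double bond at C-1 rather than C-7.
That gives the double bond between C-1 and C-2; an iodo group at C-3.
Assembling the pieces gives 3-iodooct-1-ene.

3-iodooct-1-ene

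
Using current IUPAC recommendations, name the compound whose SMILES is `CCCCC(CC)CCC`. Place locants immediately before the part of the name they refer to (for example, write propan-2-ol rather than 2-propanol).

4-ethyloctane

The parent chain contains 8 carbons (octane).
Choose the numbering such that the substituent locant set {4} is lower than {5} at the first point of difference.
That gives an ethyl group at C-4.
The name is 4-ethyloctane.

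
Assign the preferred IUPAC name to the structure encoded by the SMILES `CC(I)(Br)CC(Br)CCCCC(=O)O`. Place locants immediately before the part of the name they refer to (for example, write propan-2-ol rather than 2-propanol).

The longest chain bearing the –COOH group is 9 carbons long (nonane).
The principal characteristic group is a carboxylic acid (terminal –COOH), named with the suffix -oic acid.
Choose the numbering such that the carboxylic acid carbon is C-1 by definition.
That gives bromo groups at C-6 and C-8; an iodo group at C-8.
Prefixes are listed alphabetically: bromo, iodo.
Putting it together: 6,8-dibromo-8-iodononanoic acid.

6,8-dibromo-8-iodononanoic acid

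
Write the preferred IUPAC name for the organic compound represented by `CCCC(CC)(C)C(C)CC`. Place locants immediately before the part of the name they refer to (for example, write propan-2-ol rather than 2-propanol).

The longest continuous carbon chain has 7 atoms, so the parent hydride is heptane.
Choose the numbering such that the substituent locant set {3,4,4} is lower than {4,4,5} at the first point of difference.
With this numbering: an ethyl group at C-4; methyl groups at C-3 and C-4.
Prefixes are listed alphabetically: ethyl, methyl.
Assembling the pieces gives 4-ethyl-3,4-dimethylheptane.

4-ethyl-3,4-dimethylheptane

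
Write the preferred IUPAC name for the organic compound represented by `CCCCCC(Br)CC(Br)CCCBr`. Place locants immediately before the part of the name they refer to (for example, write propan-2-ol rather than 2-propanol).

The longest carbon chain is 11 atoms: the parent is undecane.
Number the chain so that the substituent locant set {1,4,6} is lower than {6,8,11} at the first point of difference.
This places bromo groups at C-1 and C-4 and C-6.
Assembling the pieces gives 1,4,6-tribromoundecane.

1,4,6-tribromoundecane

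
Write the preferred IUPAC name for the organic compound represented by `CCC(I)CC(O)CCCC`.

The longest carbon chain that includes the –OH group has 9 carbons, so the parent hydride is nonane.
An alcohol (–OH) is the principal characteristic group, giving the suffix -ol.
Choose the numbering such that the substituent locant set {3} is lower than {7} at the first point of difference.
That gives the hydroxyl at C-5; an iodo group at C-3.
The name is 3-iodononan-5-ol.

3-iodononan-5-ol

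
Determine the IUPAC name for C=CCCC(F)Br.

The longest chain bearing the multiple bond is 5 carbons long (pentane).
The chain contains a C=C double bond, so the unsaturation ending is -ene.
The numbering direction is chosen so that numbering from this end puts the double bond at C-1 rather than C-4.
That gives the double bond between C-1 and C-2; a bromo group at C-5; a fluoro group at C-5.
The substituents are ordered alphabetically, ignoring any di-/tri- multipliers.
Putting it together: 5-bromo-5-fluoropent-1-ene.

5-bromo-5-fluoropent-1-ene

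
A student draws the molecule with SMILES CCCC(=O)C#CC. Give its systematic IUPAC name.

The longest chain bearing the carbonyl and the multiple bond is 7 carbons long (heptane).
A ketone (C=O on an internal carbon) is the principal characteristic group, giving the suffix -one.
There is one C≡C triple bond, indicated by the ending -yne.
Number the chain so that numbering from this end puts the triple bond at C-2 rather than C-5.
This places the carbonyl at C-4; the triple bond between C-2 and C-3.
Assembling the pieces gives hept-2-yn-4-one.

hept-2-yn-4-one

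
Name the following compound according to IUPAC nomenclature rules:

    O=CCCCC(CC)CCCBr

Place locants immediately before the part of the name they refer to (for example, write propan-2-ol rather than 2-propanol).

8-bromo-5-ethyloctanal

The longest chain bearing the –CHO group is 8 carbons long (octane).
An aldehyde (terminal –CHO) is the principal characteristic group, giving the suffix -al.
The numbering direction is chosen so that the aldehyde carbon is C-1 by definition.
With this numbering: a bromo group at C-8; an ethyl group at C-5.
Prefixes are listed alphabetically: bromo, ethyl.
Putting it together: 8-bromo-5-ethyloctanal.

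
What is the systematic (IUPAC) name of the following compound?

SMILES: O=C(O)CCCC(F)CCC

The longest carbon chain that includes the –COOH group has 8 carbons, so the parent hydride is octane.
The principal characteristic group is a carboxylic acid (terminal –COOH), named with the suffix -oic acid.
Number the chain so that the carboxylic acid carbon is C-1 by definition.
That gives a fluoro group at C-5.
The name is 5-fluorooctanoic acid.

5-fluorooctanoic acid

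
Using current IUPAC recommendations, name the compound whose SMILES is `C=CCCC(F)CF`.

The longest carbon chain that includes the multiple bond has 6 carbons, so the parent hydride is hexane.
The chain contains a C=C double bond, so the unsaturation ending is -ene.
Choose the numbering such that numbering from this end puts the double bond at C-1 rather than C-5.
This places the double bond between C-1 and C-2; fluoro groups at C-5 and C-6.
Assembling the pieces gives 5,6-difluorohex-1-ene.

5,6-difluorohex-1-ene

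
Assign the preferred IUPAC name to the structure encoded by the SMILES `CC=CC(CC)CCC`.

The longest chain bearing the multiple bond is 7 carbons long (heptane).
A C=C double bond in the chain gives the infix -ene-.
Number the chain so that numbering from this end puts the double bond at C-2 rather than C-5.
That gives the double bond between C-2 and C-3; an ethyl group at C-4.
The name is 4-ethylhept-2-ene.

4-ethylhept-2-ene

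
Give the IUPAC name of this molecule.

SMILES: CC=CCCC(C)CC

Counting along the main chain through the multiple bond gives 8 carbons: the parent is octane.
The chain contains a C=C double bond, so the unsaturation ending is -ene.
Choose the numbering such that numbering from this end puts the double bond at C-2 rather than C-6.
This places the double bond between C-2 and C-3; a methyl group at C-6.
The name is 6-methyloct-2-ene.

6-methyloct-2-ene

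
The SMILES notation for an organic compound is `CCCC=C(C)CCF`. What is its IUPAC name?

1-fluoro-3-methylhept-3-ene

The longest carbon chain that includes the multiple bond has 7 carbons, so the parent hydride is heptane.
A C=C double bond in the chain gives the infix -ene-.
Choose the numbering such that numbering from this end puts the double bond at C-3 rather than C-4.
This places the double bond between C-3 and C-4; a fluoro group at C-1; a methyl group at C-3.
Prefixes are listed alphabetically: fluoro, methyl.
The name is 1-fluoro-3-methylhept-3-ene.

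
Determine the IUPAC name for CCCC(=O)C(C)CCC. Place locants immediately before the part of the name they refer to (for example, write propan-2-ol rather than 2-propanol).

The longest chain bearing the carbonyl is 8 carbons long (octane).
A ketone (C=O on an internal carbon) is the principal characteristic group, giving the suffix -one.
Choose the numbering such that numbering from this end puts the carbonyl group at C-4 rather than C-5.
With this numbering: the carbonyl at C-4; a methyl group at C-5.
Assembling the pieces gives 5-methyloctan-4-one.

5-methyloctan-4-one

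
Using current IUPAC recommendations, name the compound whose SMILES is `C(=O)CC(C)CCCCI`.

7-iodo-3-methylheptanal

The longest chain bearing the –CHO group is 7 carbons long (heptane).
The principal characteristic group is an aldehyde (terminal –CHO), named with the suffix -al.
Number the chain so that the aldehyde carbon is C-1 by definition.
That gives an iodo group at C-7; a methyl group at C-3.
The substituents are ordered alphabetically, ignoring any di-/tri- multipliers.
Putting it together: 7-iodo-3-methylheptanal.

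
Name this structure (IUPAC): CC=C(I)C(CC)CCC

4-ethyl-3-iodohept-2-ene

Counting along the main chain through the multiple bond gives 7 carbons: the parent is heptane.
The chain contains a C=C double bond, so the unsaturation ending is -ene.
The numbering direction is chosen so that numbering from this end puts the double bond at C-2 rather than C-5.
That gives the double bond between C-2 and C-3; an ethyl group at C-4; an iodo group at C-3.
The substituents are ordered alphabetically, ignoring any di-/tri- multipliers.
Putting it together: 4-ethyl-3-iodohept-2-ene.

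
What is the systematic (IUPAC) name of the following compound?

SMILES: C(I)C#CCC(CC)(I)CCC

The longest chain bearing the multiple bond is 8 carbons long (octane).
A C≡C triple bond in the chain gives the infix -yne-.
Number the chain so that numbering from this end puts the triple bond at C-2 rather than C-6.
That gives the triple bond between C-2 and C-3; an ethyl group at C-5; iodo groups at C-1 and C-5.
The substituents are ordered alphabetically, ignoring any di-/tri- multipliers.
Assembling the pieces gives 5-ethyl-1,5-diiodooct-2-yne.

5-ethyl-1,5-diiodooct-2-yne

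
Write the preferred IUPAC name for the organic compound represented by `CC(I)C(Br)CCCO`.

Counting along the main chain through the –OH group gives 6 carbons: the parent is hexane.
The principal characteristic group is an alcohol (–OH), named with the suffix -ol.
Choose the numbering such that numbering from this end puts the hydroxyl group at C-1 rather than C-6.
That gives the hydroxyl at C-1; a bromo group at C-4; an iodo group at C-5.
The substituents are ordered alphabetically, ignoring any di-/tri- multipliers.
The name is 4-bromo-5-iodohexan-1-ol.

4-bromo-5-iodohexan-1-ol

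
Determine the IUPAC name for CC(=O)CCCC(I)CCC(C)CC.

6-iodo-9-methylundecan-2-one

The longest chain bearing the carbonyl is 11 carbons long (undecane).
A ketone (C=O on an internal carbon) is the principal characteristic group, giving the suffix -one.
Choose the numbering such that numbering from this end puts the carbonyl group at C-2 rather than C-10.
With this numbering: the carbonyl at C-2; an iodo group at C-6; a methyl group at C-9.
Prefixes are listed alphabetically: iodo, methyl.
Assembling the pieces gives 6-iodo-9-methylundecan-2-one.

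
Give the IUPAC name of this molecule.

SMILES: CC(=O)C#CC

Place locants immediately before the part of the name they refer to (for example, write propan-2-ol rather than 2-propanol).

pent-3-yn-2-one

The longest carbon chain that includes the carbonyl and the multiple bond has 5 carbons, so the parent hydride is pentane.
The highest-priority functional group is a ketone (C=O on an internal carbon), so the name ends in -one.
A C≡C triple bond in the chain gives the infix -yne-.
Choose the numbering such that numbering from this end puts the carbonyl group at C-2 rather than C-4.
With this numbering: the carbonyl at C-2; the triple bond between C-3 and C-4.
Assembling the pieces gives pent-3-yn-2-one.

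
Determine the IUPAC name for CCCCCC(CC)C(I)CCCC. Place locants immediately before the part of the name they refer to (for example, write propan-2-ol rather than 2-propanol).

6-ethyl-5-iodoundecane

The longest continuous carbon chain has 11 atoms, so the parent hydride is undecane.
Number the chain so that the substituent locant set {5,6} is lower than {6,7} at the first point of difference.
That gives an ethyl group at C-6; an iodo group at C-5.
Prefixes are listed alphabetically: ethyl, iodo.
Putting it together: 6-ethyl-5-iodoundecane.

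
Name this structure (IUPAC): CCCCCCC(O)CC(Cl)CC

3-chloroundecan-5-ol

Counting along the main chain through the –OH group gives 11 carbons: the parent is undecane.
The highest-priority functional group is an alcohol (–OH), so the name ends in -ol.
Number the chain so that numbering from this end puts the hydroxyl group at C-5 rather than C-7.
This places the hydroxyl at C-5; a chloro group at C-3.
Putting it together: 3-chloroundecan-5-ol.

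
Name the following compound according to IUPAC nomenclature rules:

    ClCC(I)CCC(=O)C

The longest chain bearing the carbonyl is 6 carbons long (hexane).
A ketone (C=O on an internal carbon) is the principal characteristic group, giving the suffix -one.
Number the chain so that numbering from this end puts the carbonyl group at C-2 rather than C-5.
With this numbering: the carbonyl at C-2; a chloro group at C-6; an iodo group at C-5.
The substituents are ordered alphabetically, ignoring any di-/tri- multipliers.
Assembling the pieces gives 6-chloro-5-iodohexan-2-one.

6-chloro-5-iodohexan-2-one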